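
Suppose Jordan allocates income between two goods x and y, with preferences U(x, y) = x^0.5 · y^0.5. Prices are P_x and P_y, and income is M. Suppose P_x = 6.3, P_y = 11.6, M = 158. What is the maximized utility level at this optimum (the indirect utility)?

V = 9.2412

The MRS is y/x. Set MRS = P_x/P_y.
Rearranging, P_y·y = P_x·x. Substituting into the budget gives P_x·x·(1 + 1) = M.
Demand: x*(P_x,P_y,M) = 0.5·M/P_x and y* = 0.5·M/P_y.
At P_x=6.3, P_y=11.6, M=158: x* = 0.5·158/6.3 = 12.5397, y* = 6.8103.
Utility at the optimum: U(12.5397, 6.8103) = 9.2412.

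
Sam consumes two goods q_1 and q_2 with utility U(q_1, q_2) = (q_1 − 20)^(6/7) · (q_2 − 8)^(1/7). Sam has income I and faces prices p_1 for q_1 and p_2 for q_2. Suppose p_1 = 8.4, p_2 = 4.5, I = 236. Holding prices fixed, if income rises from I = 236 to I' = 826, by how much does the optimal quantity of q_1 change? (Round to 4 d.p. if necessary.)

Δq_1* = 60.2041

Let q_1' = q_1−20, q_2' = q_2−8. MRS = 6·q_2'/q_1' = p_1/p_2.
Substituting into the budget: q_1* = 20 + 6/7·(I − 20·p_1 − 8·p_2)/p_1, and q_2* = 8 + 1/7·(…)/p_2.
Discretionary income = 236 − 20·8.4 − 8·4.5 = 32; q_1* = 20 + 6/7·32/8.4 = 23.2653.
At I' = 826: q_1* = 83.4694. Change: 83.4694 − 23.2653 = 60.2041.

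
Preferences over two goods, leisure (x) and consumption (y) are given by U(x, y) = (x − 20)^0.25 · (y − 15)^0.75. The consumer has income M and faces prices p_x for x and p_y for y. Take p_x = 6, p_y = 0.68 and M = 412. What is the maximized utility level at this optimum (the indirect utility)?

MRS = (1/3)·(y−15)/(x−20). Tangency with p_x/p_y gives y−15 = 3·(p_x/p_y)·(x−20).
After buying the subsistence bundle (20, 15), a share 0.25 of the remaining income goes to x: x* = 20 + 0.25·(M − 20p_x − 15p_y)/p_x.
Discretionary income = 412 − 20·6 − 15·0.68 = 281.8; x* = 20 + 0.25·281.8/6 = 31.7417; y* = 15 + 0.75·281.8/0.68 = 325.8088.
Utility at the optimum: U(31.7417, 325.8088) = 137.0258.

V = 137.0258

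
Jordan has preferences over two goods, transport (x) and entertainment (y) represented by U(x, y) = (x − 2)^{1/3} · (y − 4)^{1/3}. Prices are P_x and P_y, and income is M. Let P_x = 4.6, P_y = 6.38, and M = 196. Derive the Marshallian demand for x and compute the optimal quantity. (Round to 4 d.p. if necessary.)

x* = 19.5304

This is Cobb-Douglas in (x−2, y−4): tangency gives 1/3·P_y·(y−4) = 1/3·P_x·(x−2).
After buying the subsistence bundle (2, 4), a share 0.5 of the remaining income goes to x: x* = 2 + 0.5·(M − 2P_x − 4P_y)/P_x.
Discretionary income = 196 − 2·4.6 − 4·6.38 = 161.28; x* = 2 + 0.5·161.28/4.6 = 19.5304.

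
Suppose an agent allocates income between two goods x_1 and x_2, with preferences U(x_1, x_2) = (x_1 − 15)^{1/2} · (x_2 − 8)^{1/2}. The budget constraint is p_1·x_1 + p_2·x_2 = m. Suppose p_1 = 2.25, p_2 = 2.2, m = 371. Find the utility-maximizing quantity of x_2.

x_2* = 80.6477

MRS = (x_2−8)/(x_1−15). Tangency with p_1/p_2 gives x_2−8 = (p_1/p_2)·(x_1−15).
Substituting into the budget: x_1* = 15 + 0.5·(m − 15·p_1 − 8·p_2)/p_1, and x_2* = 8 + 0.5·(…)/p_2.
Discretionary income = 371 − 15·2.25 − 8·2.2 = 319.65; x_2* = 8 + 0.5·319.65/2.2 = 80.6477.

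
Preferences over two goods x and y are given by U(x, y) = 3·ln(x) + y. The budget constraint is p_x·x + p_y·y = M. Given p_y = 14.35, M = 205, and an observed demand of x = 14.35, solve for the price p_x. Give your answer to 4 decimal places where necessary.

Set MRS = p_x/p_y: (3/x)/1 = p_x/p_y.
So x*(p_x,p_y) = 3·p_y/p_x, independent of income; and y* = (M − 3·p_y)/p_y.
Set x* = 14.35 in the demand function and solve for p_x: p_x = 3.

p_x = 3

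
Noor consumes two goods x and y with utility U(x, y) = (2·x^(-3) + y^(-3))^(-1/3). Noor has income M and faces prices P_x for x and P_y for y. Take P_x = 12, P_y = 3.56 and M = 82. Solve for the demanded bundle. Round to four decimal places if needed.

x* = 5.107, y* = 5.819

With the ratio pinned down, the budget gives x* = M/(P_x + P_y·(y/x)) and y* = (y/x)·x*.
Numerically y/x = 1.139398, so x* = 82/(12 + 3.56·1.139398) = 5.107 and y* = 1.139398·5.107 = 5.819.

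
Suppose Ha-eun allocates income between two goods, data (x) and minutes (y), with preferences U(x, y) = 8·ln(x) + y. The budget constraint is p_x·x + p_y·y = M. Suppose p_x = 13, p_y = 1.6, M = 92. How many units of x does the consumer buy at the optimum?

Set MRS = p_x/p_y: (8/x)/1 = p_x/p_y.
So x*(p_x,p_y) = 8·p_y/p_x, independent of income; and y* = (M − 8·p_y)/p_y.
At the given prices: x* = 8·1.6/13 = 0.9846.

x* = 0.9846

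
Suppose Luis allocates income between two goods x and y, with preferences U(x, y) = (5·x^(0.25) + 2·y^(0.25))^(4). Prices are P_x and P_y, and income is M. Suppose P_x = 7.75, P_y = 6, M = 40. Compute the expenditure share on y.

share on y = 0.243

From the CES first-order condition, (5/2)·(y/x)^(0.75) = P_x/P_y.
Solve for the ratio: y/x = [(2/5)·P_x/P_y]^(4/3).
Substitute y = (y/x)·x into the budget: x* = M/(P_x + P_y·(y/x)).
Numerically y/x = 0.414585, so x* = 40/(7.75 + 6·0.414585) = 3.9072 and y* = 0.414585·3.9072 = 1.6199.
Expenditure on y: 6·1.6199 = 9.7192; share = 0.243.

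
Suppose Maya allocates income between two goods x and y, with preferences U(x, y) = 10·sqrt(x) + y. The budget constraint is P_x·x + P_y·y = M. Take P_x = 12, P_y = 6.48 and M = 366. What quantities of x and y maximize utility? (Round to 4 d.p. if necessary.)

x* = 7.29, y* = 42.9815

MU_x = 5/√x, MU_y = 1. Tangency: 5/√x = P_x/P_y.
Thus x* = (5·P_y/P_x)² — independent of M — with the rest of income spent on y.
Plugging in: x* = (5·6.48/12)² = 7.29, y* = 42.9815.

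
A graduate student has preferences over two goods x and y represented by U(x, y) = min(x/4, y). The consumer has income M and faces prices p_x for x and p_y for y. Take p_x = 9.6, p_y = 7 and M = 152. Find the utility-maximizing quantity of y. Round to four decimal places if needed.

y* = 3.348

Leontief preferences: the optimum is at the kink where x/4 = y/1, i.e. y = (1/4)·x.
Budget: p_x·x + p_y·(1/4)·x = M, so (4·p_x + p_y)·x = 4·M.
Demand: x*(p_x,p_y,M) = 4·M/(4·p_x + p_y), y* = M/(4·p_x + p_y).
Here 4·9.6 + 7 = 45.4, giving y* = 3.348.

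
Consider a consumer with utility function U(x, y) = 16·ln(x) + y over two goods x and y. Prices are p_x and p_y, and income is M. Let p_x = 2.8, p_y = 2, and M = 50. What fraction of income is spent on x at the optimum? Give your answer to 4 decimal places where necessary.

share on x = 0.64

MU_x = 16/x, MU_y = 1. Tangency: 16/x = p_x/p_y.
So x*(p_x,p_y) = 16·p_y/p_x, independent of income; and y* = (M − 16·p_y)/p_y.
At the given prices: x* = 16·2/2.8 = 11.4286, and y* = 9.
Expenditure on x: 2.8·11.4286 = 32; share = 0.64.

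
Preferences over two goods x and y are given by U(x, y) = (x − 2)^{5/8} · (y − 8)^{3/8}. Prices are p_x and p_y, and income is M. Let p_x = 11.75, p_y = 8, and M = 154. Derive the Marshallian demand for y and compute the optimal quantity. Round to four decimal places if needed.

y* = 11.1172

After buying the subsistence bundle (2, 8), a share 0.625 of the remaining income goes to x: x* = 2 + 0.625·(M − 2p_x − 8p_y)/p_x.
Discretionary income = 154 − 2·11.75 − 8·8 = 66.5; y* = 8 + 0.375·66.5/8 = 11.1172.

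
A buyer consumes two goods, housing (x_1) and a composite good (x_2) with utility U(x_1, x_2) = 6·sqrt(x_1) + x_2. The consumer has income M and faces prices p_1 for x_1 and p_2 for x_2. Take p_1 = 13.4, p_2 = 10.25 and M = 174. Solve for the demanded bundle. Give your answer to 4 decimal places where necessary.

x_1* = 5.266, x_2* = 10.0913

Utility is quasi-linear in x_2; the FOC for x_1 is 3/√x_1 = p_1/p_2.
Thus x_1* = (3·p_2/p_1)² — independent of M — with the rest of income spent on x_2.
Plugging in: x_1* = (3·10.25/13.4)² = 5.266, x_2* = 10.0913.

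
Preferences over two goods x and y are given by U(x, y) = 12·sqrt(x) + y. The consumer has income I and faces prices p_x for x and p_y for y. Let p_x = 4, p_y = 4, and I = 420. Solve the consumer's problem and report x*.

x* = 36

Plugging in: x* = (6·4/4)² = 36.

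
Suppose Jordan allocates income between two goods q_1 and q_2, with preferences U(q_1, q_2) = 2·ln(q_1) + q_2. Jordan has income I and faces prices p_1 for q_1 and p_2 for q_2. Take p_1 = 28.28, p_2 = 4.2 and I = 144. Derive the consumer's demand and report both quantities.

q_1* = 0.297, q_2* = 32.2857

Set MRS = p_1/p_2: (2/q_1)/1 = p_1/p_2.
So q_1*(p_1,p_2) = 2·p_2/p_1, independent of income; and q_2* = (I − 2·p_2)/p_2.
At the given prices: q_1* = 2·4.2/28.28 = 0.297, and q_2* = 32.2857.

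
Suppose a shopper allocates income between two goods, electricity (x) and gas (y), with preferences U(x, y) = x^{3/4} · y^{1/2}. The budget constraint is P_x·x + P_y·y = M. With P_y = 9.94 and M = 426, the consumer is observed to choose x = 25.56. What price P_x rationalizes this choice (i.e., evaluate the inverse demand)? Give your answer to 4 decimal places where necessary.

The MRS is (3/2)·y/x. Set MRS = P_x/P_y.
Rearranging, P_y·y = (2/3)·P_x·x. Substituting into the budget gives P_x·x·(1 + (2/3)) = M.
Demand: x*(P_x,P_y,M) = 0.6·M/P_x and y* = 0.4·M/P_y.
Set x* = 25.56 in the demand function and solve for P_x: P_x = 10.

P_x = 10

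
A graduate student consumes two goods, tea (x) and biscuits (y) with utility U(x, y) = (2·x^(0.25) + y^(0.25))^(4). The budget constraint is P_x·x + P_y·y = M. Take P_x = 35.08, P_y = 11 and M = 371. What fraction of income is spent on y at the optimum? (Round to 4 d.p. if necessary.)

share on y = 0.3687

With the ratio pinned down, the budget gives x* = M/(P_x + P_y·(y/x)) and y* = (y/x)·x*.
Numerically y/x = 1.86287, so x* = 371/(35.08 + 11·1.86287) = 6.6761 and y* = 1.86287·6.6761 = 12.4367.
Expenditure on y: 11·12.4367 = 136.8033; share = 0.3687.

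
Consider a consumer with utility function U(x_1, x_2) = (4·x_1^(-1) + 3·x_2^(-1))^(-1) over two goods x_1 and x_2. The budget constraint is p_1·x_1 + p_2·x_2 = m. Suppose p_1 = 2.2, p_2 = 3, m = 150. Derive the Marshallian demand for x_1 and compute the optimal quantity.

From the CES first-order condition, (4/3)·(x_2/x_1)^(2) = p_1/p_2.
Solve for the ratio: x_2/x_1 = [(3/4)·p_1/p_2]^(0.5).
Substitute x_2 = (x_2/x_1)·x_1 into the budget: x_1* = m/(p_1 + p_2·(x_2/x_1)).
Numerically x_2/x_1 = 0.74162, so x_1* = 150/(2.2 + 3·0.74162) = 33.8994.

x_1* = 33.8994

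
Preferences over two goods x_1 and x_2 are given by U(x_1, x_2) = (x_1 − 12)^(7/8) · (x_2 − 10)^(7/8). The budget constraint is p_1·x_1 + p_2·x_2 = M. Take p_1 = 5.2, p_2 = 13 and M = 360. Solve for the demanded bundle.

This is Cobb-Douglas in (x_1−12, x_2−10): tangency gives 0.875·p_2·(x_2−10) = 0.875·p_1·(x_1−12).
After buying the subsistence bundle (12, 10), a share 0.5 of the remaining income goes to x_1: x_1* = 12 + 0.5·(M − 12p_1 − 10p_2)/p_1.
Discretionary income = 360 − 12·5.2 − 10·13 = 167.6; x_1* = 12 + 0.5·167.6/5.2 = 28.1154; x_2* = 10 + 0.5·167.6/13 = 16.4462.

x_1* = 28.1154, x_2* = 16.4462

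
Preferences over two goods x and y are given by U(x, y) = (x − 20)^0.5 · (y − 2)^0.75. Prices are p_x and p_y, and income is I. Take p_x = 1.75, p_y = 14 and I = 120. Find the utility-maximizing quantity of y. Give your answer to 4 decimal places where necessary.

Substituting into the budget: x* = 20 + 0.4·(I − 20·p_x − 2·p_y)/p_x, and y* = 2 + 0.6·(…)/p_y.
Discretionary income = 120 − 20·1.75 − 2·14 = 57; y* = 2 + 0.6·57/14 = 4.4429.

y* = 4.4429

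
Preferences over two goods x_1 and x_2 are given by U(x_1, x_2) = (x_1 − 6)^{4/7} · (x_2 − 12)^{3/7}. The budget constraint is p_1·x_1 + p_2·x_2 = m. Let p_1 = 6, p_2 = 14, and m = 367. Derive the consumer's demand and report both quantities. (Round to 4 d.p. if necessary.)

x_1* = 21.5238, x_2* = 16.9898

Discretionary income = 367 − 6·6 − 12·14 = 163; x_1* = 6 + 4/7·163/6 = 21.5238; x_2* = 12 + 3/7·163/14 = 16.9898.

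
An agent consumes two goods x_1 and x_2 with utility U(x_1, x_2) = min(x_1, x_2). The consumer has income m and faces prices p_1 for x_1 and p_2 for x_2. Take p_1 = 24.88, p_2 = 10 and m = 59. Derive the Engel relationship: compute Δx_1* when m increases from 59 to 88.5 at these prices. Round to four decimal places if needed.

Δx_1* = 0.8458

Leontief preferences: the optimum is at the kink where x_1/1 = x_2/1, i.e. x_2 = x_1.
Budget: p_1·x_1 + p_2·x_1 = m, so (p_1 + p_2)·x_1 = m.
Demand: x_1*(p_1,p_2,m) = m/(p_1 + p_2), x_2* = m/(p_1 + p_2).
Here 24.88 + 10 = 34.88, giving x_1* = 1.6915.
At m' = 88.5: x_1* = 2.5373. Change: 2.5373 − 1.6915 = 0.8458.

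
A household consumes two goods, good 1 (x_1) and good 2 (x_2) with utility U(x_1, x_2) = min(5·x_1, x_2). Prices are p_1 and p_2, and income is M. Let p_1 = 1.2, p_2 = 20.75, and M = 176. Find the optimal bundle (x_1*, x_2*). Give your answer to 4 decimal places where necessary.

Demand: x_1*(p_1,p_2,M) = M/(p_1 + 5·p_2), x_2* = 5·M/(p_1 + 5·p_2).
Here 1.2 + 5·20.75 = 104.95, giving x_1* = 1.677 and x_2* = 8.3849.

x_1* = 1.677, x_2* = 8.3849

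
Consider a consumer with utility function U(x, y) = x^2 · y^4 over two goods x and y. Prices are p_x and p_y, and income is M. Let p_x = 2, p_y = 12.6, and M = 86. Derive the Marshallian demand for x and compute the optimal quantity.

x* = 14.3333

MU_x/MU_y = (2·y)/(4·x); tangency sets this equal to p_x/p_y.
Rearranging, p_y·y = 2·p_x·x. Substituting into the budget gives p_x·x·(1 + 2) = M.
Demand: x*(p_x,p_y,M) = 1/3·M/p_x and y* = 2/3·M/p_y.
At p_x=2, p_y=12.6, M=86: x* = 1/3·86/2 = 14.3333.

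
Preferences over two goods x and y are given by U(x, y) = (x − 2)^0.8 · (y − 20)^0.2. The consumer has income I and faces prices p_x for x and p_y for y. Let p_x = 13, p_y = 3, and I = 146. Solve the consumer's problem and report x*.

x* = 5.6923

This is Cobb-Douglas in (x−2, y−20): tangency gives 0.8·p_y·(y−20) = 0.2·p_x·(x−2).
After buying the subsistence bundle (2, 20), a share 0.8 of the remaining income goes to x: x* = 2 + 0.8·(I − 2p_x − 20p_y)/p_x.
Discretionary income = 146 − 2·13 − 20·3 = 60; x* = 2 + 0.8·60/13 = 5.6923.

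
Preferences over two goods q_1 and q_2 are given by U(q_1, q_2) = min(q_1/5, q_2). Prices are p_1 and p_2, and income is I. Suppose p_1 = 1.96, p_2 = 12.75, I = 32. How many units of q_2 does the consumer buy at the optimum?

q_2* = 1.4191

Demand: q_1*(p_1,p_2,I) = 5·I/(5·p_1 + p_2), q_2* = I/(5·p_1 + p_2).
Here 5·1.96 + 12.75 = 22.55, giving q_2* = 1.4191.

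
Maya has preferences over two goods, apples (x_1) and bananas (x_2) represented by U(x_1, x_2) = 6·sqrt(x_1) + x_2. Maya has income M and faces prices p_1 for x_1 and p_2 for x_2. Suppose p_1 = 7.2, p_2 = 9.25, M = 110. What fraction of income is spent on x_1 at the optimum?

share on x_1 = 0.9723

Utility is quasi-linear in x_2; the FOC for x_1 is 3/√x_1 = p_1/p_2.
Thus x_1* = (3·p_2/p_1)² — independent of M — with the rest of income spent on x_2.
Plugging in: x_1* = (3·9.25/7.2)² = 14.8546, x_2* = 0.3294.
Expenditure on x_1: 7.2·14.8546 = 106.9531; share = 0.9723.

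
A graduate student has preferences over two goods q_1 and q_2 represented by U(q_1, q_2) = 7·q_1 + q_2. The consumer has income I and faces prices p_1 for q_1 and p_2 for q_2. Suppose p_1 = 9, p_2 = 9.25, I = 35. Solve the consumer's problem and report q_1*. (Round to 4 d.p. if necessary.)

Linear utility — the consumer picks whichever good has higher MU/price: 7/9 = 0.7778 vs 1/9.25 = 0.1081.
q_1 gives more utility per dollar, so spend all income on q_1: q_1* = I/p_1, q_2* = 0.
Numerically: q_1* = 3.8889, q_2* = 0.

q_1* = 3.8889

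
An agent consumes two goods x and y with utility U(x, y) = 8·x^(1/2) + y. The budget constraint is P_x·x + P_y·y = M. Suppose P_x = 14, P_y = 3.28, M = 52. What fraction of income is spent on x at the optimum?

Utility is quasi-linear in y; the FOC for x is 4/√x = P_x/P_y.
Solve: √x = 4·P_y/P_x, so x*(P_x,P_y) = (4·P_y/P_x)², and y* = (M − P_x·x*)/P_y.
Plugging in: x* = (4·3.28/14)² = 0.8782, y* = 12.1051.
Expenditure on x: 14·0.8782 = 12.2953; share = 0.2364.

share on x = 0.2364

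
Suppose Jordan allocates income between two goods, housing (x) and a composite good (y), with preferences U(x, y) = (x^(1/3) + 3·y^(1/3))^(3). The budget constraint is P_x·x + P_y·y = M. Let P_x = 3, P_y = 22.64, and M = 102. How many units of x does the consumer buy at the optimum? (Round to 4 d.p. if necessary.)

x* = 11.7586

With the ratio pinned down, the budget gives x* = M/(P_x + P_y·(y/x)) and y* = (y/x)·x*.
Numerically y/x = 0.250639, so x* = 102/(3 + 22.64·0.250639) = 11.7586.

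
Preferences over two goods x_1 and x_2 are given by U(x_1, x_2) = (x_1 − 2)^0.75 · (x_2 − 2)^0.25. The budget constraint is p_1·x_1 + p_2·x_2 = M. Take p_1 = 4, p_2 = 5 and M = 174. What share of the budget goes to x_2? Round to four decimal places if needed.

MRS = 3·(x_2−2)/(x_1−2). Tangency with p_1/p_2 gives x_2−2 = (1/3)·(p_1/p_2)·(x_1−2).
Substituting into the budget: x_1* = 2 + 0.75·(M − 2·p_1 − 2·p_2)/p_1, and x_2* = 2 + 0.25·(…)/p_2.
Discretionary income = 174 − 2·4 − 2·5 = 156; x_1* = 2 + 0.75·156/4 = 31.25; x_2* = 2 + 0.25·156/5 = 9.8.
Expenditure on x_2: 5·9.8 = 49; share = 0.2816.

share on x_2 = 0.2816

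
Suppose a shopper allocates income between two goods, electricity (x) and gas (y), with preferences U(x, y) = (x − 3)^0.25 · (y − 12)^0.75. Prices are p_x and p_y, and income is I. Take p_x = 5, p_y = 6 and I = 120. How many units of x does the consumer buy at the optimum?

After buying the subsistence bundle (3, 12), a share 0.25 of the remaining income goes to x: x* = 3 + 0.25·(I − 3p_x − 12p_y)/p_x.
Discretionary income = 120 − 3·5 − 12·6 = 33; x* = 3 + 0.25·33/5 = 4.65.

x* = 4.65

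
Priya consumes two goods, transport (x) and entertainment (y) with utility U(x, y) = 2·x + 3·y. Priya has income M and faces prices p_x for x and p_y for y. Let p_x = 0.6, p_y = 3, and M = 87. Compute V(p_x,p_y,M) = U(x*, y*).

V = 290

Linear utility — the consumer picks whichever good has higher MU/price: 2/0.6 = 3.3333 vs 3/3 = 1.
x gives more utility per dollar, so spend all income on x: x* = M/p_x, y* = 0.
Numerically: x* = 145, y* = 0.
Utility at the optimum: U(145, 0) = 290.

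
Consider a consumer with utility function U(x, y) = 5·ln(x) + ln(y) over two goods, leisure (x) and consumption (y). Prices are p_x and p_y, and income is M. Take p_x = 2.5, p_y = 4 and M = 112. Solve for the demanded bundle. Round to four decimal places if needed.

x* = 37.3333, y* = 4.6667

At p_x=2.5, p_y=4, M=112: x* = 5/6·112/2.5 = 37.3333, y* = 4.6667.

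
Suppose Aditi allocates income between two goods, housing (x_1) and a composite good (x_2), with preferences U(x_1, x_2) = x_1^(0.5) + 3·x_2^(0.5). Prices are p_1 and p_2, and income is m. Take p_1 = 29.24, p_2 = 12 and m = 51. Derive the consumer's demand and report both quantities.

Numerically x_2/x_1 = 53.4361, so x_1* = 51/(29.24 + 12·53.4361) = 0.0761 and x_2* = 53.4361·0.0761 = 4.0647.

x_1* = 0.0761, x_2* = 4.0647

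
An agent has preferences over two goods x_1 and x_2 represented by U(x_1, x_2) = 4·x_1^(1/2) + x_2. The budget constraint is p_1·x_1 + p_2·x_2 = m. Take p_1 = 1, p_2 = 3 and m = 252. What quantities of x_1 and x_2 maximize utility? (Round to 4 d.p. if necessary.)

x_1* = 36, x_2* = 72

Set MRS = p_1/p_2: 2·x_1^(−1/2) = p_1/p_2.
Solve: √x_1 = 2·p_2/p_1, so x_1*(p_1,p_2) = (2·p_2/p_1)², and x_2* = (m − p_1·x_1*)/p_2.
Plugging in: x_1* = (2·3/1)² = 36, x_2* = 72.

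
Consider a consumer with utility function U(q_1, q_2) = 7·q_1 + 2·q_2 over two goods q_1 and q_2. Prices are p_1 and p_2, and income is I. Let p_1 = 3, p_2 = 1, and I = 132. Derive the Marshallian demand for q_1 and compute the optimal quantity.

q_1* = 44

Numerically: q_1* = 44, q_2* = 0.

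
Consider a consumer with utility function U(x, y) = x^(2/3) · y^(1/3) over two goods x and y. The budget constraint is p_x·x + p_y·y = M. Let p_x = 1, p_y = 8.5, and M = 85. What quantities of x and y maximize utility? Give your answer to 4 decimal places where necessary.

MU_x/MU_y = (2/3·y)/(1/3·x); tangency sets this equal to p_x/p_y.
Rearranging, p_y·y = (1/2)·p_x·x. Substituting into the budget gives p_x·x·(1 + (1/2)) = M.
Demand: x*(p_x,p_y,M) = 2/3·M/p_x and y* = 1/3·M/p_y.
At p_x=1, p_y=8.5, M=85: x* = 2/3·85/1 = 56.6667, y* = 3.3333.

x* = 56.6667, y* = 3.3333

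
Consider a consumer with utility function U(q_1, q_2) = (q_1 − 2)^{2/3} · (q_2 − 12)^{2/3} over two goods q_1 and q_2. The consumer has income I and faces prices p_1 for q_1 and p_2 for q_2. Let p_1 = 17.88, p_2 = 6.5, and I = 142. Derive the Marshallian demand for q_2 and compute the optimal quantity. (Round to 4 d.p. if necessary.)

q_2* = 14.1723

This is Cobb-Douglas in (q_1−2, q_2−12): tangency gives 2/3·p_2·(q_2−12) = 2/3·p_1·(q_1−2).
Substituting into the budget: q_1* = 2 + 0.5·(I − 2·p_1 − 12·p_2)/p_1, and q_2* = 12 + 0.5·(…)/p_2.
Discretionary income = 142 − 2·17.88 − 12·6.5 = 28.24; q_2* = 12 + 0.5·28.24/6.5 = 14.1723.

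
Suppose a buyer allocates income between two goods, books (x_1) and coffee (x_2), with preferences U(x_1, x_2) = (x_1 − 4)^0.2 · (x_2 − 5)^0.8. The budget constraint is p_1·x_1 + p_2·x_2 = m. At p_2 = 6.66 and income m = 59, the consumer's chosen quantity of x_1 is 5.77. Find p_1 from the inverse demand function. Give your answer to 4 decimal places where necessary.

p_1 = 2

MRS = (1/4)·(x_2−5)/(x_1−4). Tangency with p_1/p_2 gives x_2−5 = 4·(p_1/p_2)·(x_1−4).
Substituting into the budget: x_1* = 4 + 0.2·(m − 4·p_1 − 5·p_2)/p_1, and x_2* = 5 + 0.8·(…)/p_2.
Set x_1* = 5.77 in the demand function and solve for p_1: p_1 = 2.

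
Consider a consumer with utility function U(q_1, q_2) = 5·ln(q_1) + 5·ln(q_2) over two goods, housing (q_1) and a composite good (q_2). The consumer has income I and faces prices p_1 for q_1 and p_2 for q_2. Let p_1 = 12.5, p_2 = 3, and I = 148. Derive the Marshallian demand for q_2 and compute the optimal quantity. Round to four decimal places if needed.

Tangency: MRS = q_2/q_1 = p_1/p_2.
So 5·p_2·q_2 = 5·p_1·q_1; combined with the budget, a share 0.5 of income goes to q_1.
Demand: q_1*(p_1,p_2,I) = 0.5·I/p_1 and q_2* = 0.5·I/p_2.
At p_1=12.5, p_2=3, I=148: q_2* = 0.5·148/3 = 24.6667.

q_2* = 24.6667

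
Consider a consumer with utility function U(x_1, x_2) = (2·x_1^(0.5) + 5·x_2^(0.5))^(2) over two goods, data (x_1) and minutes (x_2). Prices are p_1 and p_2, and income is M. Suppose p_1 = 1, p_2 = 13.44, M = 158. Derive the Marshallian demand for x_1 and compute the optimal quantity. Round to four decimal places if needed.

MU_x_1 ∝ 2·x_1^(-0.5), MU_x_2 ∝ 5·x_2^(-0.5), so MRS = (2/5)·(x_2/x_1)^(0.5) = p_1/p_2.
Solve for the ratio: x_2/x_1 = [(5/2)·p_1/p_2]^(2).
With the ratio pinned down, the budget gives x_1* = M/(p_1 + p_2·(x_2/x_1)) and x_2* = (x_2/x_1)·x_1*.
Numerically x_2/x_1 = 0.0346, so x_1* = 158/(1 + 13.44·0.0346) = 107.8476.

x_1* = 107.8476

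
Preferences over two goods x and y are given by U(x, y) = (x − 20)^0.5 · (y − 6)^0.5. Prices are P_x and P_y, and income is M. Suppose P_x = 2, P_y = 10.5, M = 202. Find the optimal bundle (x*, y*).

x* = 44.75, y* = 10.7143

This is Cobb-Douglas in (x−20, y−6): tangency gives 0.5·P_y·(y−6) = 0.5·P_x·(x−20).
After buying the subsistence bundle (20, 6), a share 0.5 of the remaining income goes to x: x* = 20 + 0.5·(M − 20P_x − 6P_y)/P_x.
Discretionary income = 202 − 20·2 − 6·10.5 = 99; x* = 20 + 0.5·99/2 = 44.75; y* = 6 + 0.5·99/10.5 = 10.7143.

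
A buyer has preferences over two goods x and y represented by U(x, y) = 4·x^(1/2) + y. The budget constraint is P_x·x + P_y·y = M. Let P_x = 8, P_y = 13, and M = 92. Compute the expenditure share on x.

MU_x = 2/√x, MU_y = 1. Tangency: 2/√x = P_x/P_y.
Solve: √x = 2·P_y/P_x, so x*(P_x,P_y) = (2·P_y/P_x)², and y* = (M − P_x·x*)/P_y.
Plugging in: x* = (2·13/8)² = 10.5625, y* = 0.5769.
Expenditure on x: 8·10.5625 = 84.5; share = 0.9185.

share on x = 0.9185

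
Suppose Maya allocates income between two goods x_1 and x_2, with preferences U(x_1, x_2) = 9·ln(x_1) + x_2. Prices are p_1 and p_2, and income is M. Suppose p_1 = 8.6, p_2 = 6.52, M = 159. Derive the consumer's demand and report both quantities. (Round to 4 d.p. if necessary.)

x_1* = 6.8233, x_2* = 15.3865

MU_x_1 = 9/x_1, MU_x_2 = 1. Tangency: 9/x_1 = p_1/p_2.
So x_1*(p_1,p_2) = 9·p_2/p_1, independent of income; and x_2* = (M − 9·p_2)/p_2.
At the given prices: x_1* = 9·6.52/8.6 = 6.8233, and x_2* = 15.3865.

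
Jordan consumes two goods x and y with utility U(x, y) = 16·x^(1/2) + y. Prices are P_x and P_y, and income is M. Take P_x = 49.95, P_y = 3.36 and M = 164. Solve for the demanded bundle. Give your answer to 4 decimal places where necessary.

Thus x* = (8·P_y/P_x)² — independent of M — with the rest of income spent on y.
Plugging in: x* = (8·3.36/49.95)² = 0.2896, y* = 44.5044.

x* = 0.2896, y* = 44.5044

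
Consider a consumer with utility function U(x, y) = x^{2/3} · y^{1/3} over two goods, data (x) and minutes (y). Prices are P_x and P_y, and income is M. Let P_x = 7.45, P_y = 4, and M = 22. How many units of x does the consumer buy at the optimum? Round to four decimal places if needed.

x* = 1.9687

The MRS is 2·y/x. Set MRS = P_x/P_y.
Rearranging, P_y·y = (1/2)·P_x·x. Substituting into the budget gives P_x·x·(1 + (1/2)) = M.
Demand: x*(P_x,P_y,M) = 2/3·M/P_x and y* = 1/3·M/P_y.
At P_x=7.45, P_y=4, M=22: x* = 2/3·22/7.45 = 1.9687.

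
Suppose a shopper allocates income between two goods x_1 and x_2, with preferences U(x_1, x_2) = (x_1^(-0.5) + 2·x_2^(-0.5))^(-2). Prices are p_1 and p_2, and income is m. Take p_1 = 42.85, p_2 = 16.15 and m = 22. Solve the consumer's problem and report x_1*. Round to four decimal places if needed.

x_1* = 0.2392

MU_x_1 ∝ x_1^(-1.5), MU_x_2 ∝ 2·x_2^(-1.5), so MRS = (1/2)·(x_2/x_1)^(1.5) = p_1/p_2.
Solve for the ratio: x_2/x_1 = [2·p_1/p_2]^(2/3).
With the ratio pinned down, the budget gives x_1* = m/(p_1 + p_2·(x_2/x_1)) and x_2* = (x_2/x_1)·x_1*.
Numerically x_2/x_1 = 3.042324, so x_1* = 22/(42.85 + 16.15·3.042324) = 0.2392.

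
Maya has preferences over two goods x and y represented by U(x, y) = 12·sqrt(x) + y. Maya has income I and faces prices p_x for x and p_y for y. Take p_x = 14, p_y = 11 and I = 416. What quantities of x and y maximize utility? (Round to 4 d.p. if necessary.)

MU_x = 6/√x, MU_y = 1. Tangency: 6/√x = p_x/p_y.
Solve: √x = 6·p_y/p_x, so x*(p_x,p_y) = (6·p_y/p_x)², and y* = (I − p_x·x*)/p_y.
Plugging in: x* = (6·11/14)² = 22.2245, y* = 9.5325.

x* = 22.2245, y* = 9.5325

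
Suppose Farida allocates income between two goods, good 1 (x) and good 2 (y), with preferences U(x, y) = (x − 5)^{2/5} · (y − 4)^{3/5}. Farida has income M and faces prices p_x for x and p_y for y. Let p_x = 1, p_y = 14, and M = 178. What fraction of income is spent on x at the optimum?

After buying the subsistence bundle (5, 4), a share 0.4 of the remaining income goes to x: x* = 5 + 0.4·(M − 5p_x − 4p_y)/p_x.
Discretionary income = 178 − 5·1 − 4·14 = 117; x* = 5 + 0.4·117/1 = 51.8; y* = 4 + 0.6·117/14 = 9.0143.
Expenditure on x: 1·51.8 = 51.8; share = 0.291.

share on x = 0.291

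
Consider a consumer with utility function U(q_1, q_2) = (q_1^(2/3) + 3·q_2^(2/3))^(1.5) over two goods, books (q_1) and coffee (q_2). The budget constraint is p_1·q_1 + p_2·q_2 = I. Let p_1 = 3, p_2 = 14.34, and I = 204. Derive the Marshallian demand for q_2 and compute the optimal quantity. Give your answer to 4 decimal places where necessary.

q_2* = 7.7054

MRS = MU_q_1/MU_q_2 = (1/3)·(q_2/q_1)^(1/3). Set equal to p_1/p_2.
Hence q_2/q_1 = (3·p_1/p_2)^(1/(1/3)), i.e. raised to the 3 power.
With the ratio pinned down, the budget gives q_1* = I/(p_1 + p_2·(q_2/q_1)) and q_2* = (q_2/q_1)·q_1*.
Numerically q_2/q_1 = 0.247218, so q_1* = 204/(3 + 14.34·0.247218) = 31.1683 and q_2* = 0.247218·31.1683 = 7.7054.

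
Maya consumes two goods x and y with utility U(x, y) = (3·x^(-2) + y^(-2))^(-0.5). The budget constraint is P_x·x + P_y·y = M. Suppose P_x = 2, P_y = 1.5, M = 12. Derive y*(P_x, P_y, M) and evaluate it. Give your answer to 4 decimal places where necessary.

y* = 2.9121

From the CES first-order condition, 3·(y/x)^(3) = P_x/P_y.
Hence y/x = ((1/3)·P_x/P_y)^(1/(3)), i.e. raised to the 1/3 power.
Substitute y = (y/x)·x into the budget: x* = M/(P_x + P_y·(y/x)).
Numerically y/x = 0.763143, so x* = 12/(2 + 1.5·0.763143) = 3.8159 and y* = 0.763143·3.8159 = 2.9121.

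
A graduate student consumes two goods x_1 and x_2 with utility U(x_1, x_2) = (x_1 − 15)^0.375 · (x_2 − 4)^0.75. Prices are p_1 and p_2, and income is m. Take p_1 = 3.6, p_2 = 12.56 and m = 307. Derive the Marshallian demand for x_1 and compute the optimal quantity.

MRS = (1/2)·(x_2−4)/(x_1−15). Tangency with p_1/p_2 gives x_2−4 = 2·(p_1/p_2)·(x_1−15).
After buying the subsistence bundle (15, 4), a share 1/3 of the remaining income goes to x_1: x_1* = 15 + 1/3·(m − 15p_1 − 4p_2)/p_1.
Discretionary income = 307 − 15·3.6 − 4·12.56 = 202.76; x_1* = 15 + 1/3·202.76/3.6 = 33.7741.

x_1* = 33.7741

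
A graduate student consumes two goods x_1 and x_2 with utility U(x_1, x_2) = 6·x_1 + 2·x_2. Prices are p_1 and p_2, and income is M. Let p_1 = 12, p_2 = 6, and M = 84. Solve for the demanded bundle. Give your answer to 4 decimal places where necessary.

Linear utility — the consumer picks whichever good has higher MU/price: 6/12 = 0.5 vs 2/6 = 0.3333.
x_1 gives more utility per dollar, so spend all income on x_1: x_1* = M/p_1, x_2* = 0.
Numerically: x_1* = 7, x_2* = 0.

x_1* = 7, x_2* = 0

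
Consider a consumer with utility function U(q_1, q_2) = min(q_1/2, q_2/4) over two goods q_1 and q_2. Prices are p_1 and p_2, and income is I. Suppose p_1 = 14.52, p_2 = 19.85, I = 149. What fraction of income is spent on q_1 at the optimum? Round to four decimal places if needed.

share on q_1 = 0.2678

Leontief preferences: the optimum is at the kink where q_1/2 = q_2/4, i.e. q_2 = 2·q_1.
Budget: p_1·q_1 + p_2·2·q_1 = I, so (2·p_1 + 4·p_2)·q_1 = 2·I.
Demand: q_1*(p_1,p_2,I) = 2·I/(2·p_1 + 4·p_2), q_2* = 4·I/(2·p_1 + 4·p_2).
Here 2·14.52 + 4·19.85 = 108.44, giving q_1* = 2.7481 and q_2* = 5.4961.
Expenditure on q_1: 14.52·2.7481 = 39.9019; share = 0.2678.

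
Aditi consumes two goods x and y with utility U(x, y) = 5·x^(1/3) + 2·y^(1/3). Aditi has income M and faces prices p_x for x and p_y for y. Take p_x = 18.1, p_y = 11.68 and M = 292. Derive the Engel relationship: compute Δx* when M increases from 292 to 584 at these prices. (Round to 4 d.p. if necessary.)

Δx* = 12.2688

With the ratio pinned down, the budget gives x* = M/(p_x + p_y·(y/x)) and y* = (y/x)·x*.
Numerically y/x = 0.488027, so x* = 292/(18.1 + 11.68·0.488027) = 12.2688.
At M' = 584: x* = 24.5377. Change: 24.5377 − 12.2688 = 12.2688.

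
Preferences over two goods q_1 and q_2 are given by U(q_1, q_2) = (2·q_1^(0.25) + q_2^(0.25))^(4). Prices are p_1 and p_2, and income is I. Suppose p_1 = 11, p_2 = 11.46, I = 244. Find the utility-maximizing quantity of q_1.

q_1* = 15.9413

From the CES first-order condition, 2·(q_2/q_1)^(0.75) = p_1/p_2.
Solve for the ratio: q_2/q_1 = [(1/2)·p_1/p_2]^(4/3).
With the ratio pinned down, the budget gives q_1* = I/(p_1 + p_2·(q_2/q_1)) and q_2* = (q_2/q_1)·q_1*.
Numerically q_2/q_1 = 0.375754, so q_1* = 244/(11 + 11.46·0.375754) = 15.9413.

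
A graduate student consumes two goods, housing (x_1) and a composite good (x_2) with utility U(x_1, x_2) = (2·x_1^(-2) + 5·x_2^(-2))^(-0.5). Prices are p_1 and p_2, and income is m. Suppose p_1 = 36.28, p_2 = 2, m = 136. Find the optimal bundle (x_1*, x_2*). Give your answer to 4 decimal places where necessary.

From the CES first-order condition, (2/5)·(x_2/x_1)^(3) = p_1/p_2.
Solve for the ratio: x_2/x_1 = [(5/2)·p_1/p_2]^(1/3).
Substitute x_2 = (x_2/x_1)·x_1 into the budget: x_1* = m/(p_1 + p_2·(x_2/x_1)).
Numerically x_2/x_1 = 3.566091, so x_1* = 136/(36.28 + 2·3.566091) = 3.1328 and x_2* = 3.566091·3.1328 = 11.1717.

x_1* = 3.1328, x_2* = 11.1717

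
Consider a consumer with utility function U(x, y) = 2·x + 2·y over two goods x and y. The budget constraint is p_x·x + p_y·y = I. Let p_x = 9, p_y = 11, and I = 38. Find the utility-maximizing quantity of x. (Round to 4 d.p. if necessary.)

x gives more utility per dollar, so spend all income on x: x* = I/p_x, y* = 0.
Numerically: x* = 4.2222, y* = 0.

x* = 4.2222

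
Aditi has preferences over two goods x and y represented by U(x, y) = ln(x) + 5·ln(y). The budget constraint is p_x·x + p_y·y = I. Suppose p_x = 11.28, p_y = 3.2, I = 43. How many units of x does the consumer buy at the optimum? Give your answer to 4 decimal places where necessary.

x* = 0.6353

The MRS is (1/5)·y/x. Set MRS = p_x/p_y.
Rearranging, p_y·y = 5·p_x·x. Substituting into the budget gives p_x·x·(1 + 5) = I.
Demand: x*(p_x,p_y,I) = 1/6·I/p_x and y* = 5/6·I/p_y.
At p_x=11.28, p_y=3.2, I=43: x* = 1/6·43/11.28 = 0.6353.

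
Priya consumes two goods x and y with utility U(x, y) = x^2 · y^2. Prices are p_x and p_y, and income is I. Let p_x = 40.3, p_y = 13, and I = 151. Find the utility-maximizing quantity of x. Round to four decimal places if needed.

At p_x=40.3, p_y=13, I=151: x* = 0.5·151/40.3 = 1.8734.

x* = 1.8734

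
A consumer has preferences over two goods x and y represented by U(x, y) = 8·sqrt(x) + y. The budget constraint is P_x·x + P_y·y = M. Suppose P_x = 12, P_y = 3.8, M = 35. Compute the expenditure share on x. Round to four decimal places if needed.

share on x = 0.5501

MU_x = 4/√x, MU_y = 1. Tangency: 4/√x = P_x/P_y.
Thus x* = (4·P_y/P_x)² — independent of M — with the rest of income spent on y.
Plugging in: x* = (4·3.8/12)² = 1.6044, y* = 4.1439.
Expenditure on x: 12·1.6044 = 19.2533; share = 0.5501.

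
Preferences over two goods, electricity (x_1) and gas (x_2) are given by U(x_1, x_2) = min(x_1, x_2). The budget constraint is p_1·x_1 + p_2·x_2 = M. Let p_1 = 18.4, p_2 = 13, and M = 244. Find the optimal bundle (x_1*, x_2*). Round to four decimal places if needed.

x_1* = 7.7707, x_2* = 7.7707

With perfect complements, no substitution: consume in ratio x_1:x_2 = 1:1.
Budget: p_1·x_1 + p_2·x_1 = M, so (p_1 + p_2)·x_1 = M.
Demand: x_1*(p_1,p_2,M) = M/(p_1 + p_2), x_2* = M/(p_1 + p_2).
Here 18.4 + 13 = 31.4, giving x_1* = 7.7707 and x_2* = 7.7707.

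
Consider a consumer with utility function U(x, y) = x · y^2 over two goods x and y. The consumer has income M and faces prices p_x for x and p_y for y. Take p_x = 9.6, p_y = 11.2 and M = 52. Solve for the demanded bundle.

MU_x/MU_y = (y)/(2·x); tangency sets this equal to p_x/p_y.
Rearranging, p_y·y = 2·p_x·x. Substituting into the budget gives p_x·x·(1 + 2) = M.
Demand: x*(p_x,p_y,M) = 1/3·M/p_x and y* = 2/3·M/p_y.
At p_x=9.6, p_y=11.2, M=52: x* = 1/3·52/9.6 = 1.8056, y* = 3.0952.

x* = 1.8056, y* = 3.0952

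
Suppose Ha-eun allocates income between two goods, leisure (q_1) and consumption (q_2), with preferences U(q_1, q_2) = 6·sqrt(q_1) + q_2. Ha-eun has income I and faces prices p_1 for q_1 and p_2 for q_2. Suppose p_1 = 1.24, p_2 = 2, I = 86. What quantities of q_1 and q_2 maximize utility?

q_1* = 23.4131, q_2* = 28.4839

MU_q_1 = 3/√q_1, MU_q_2 = 1. Tangency: 3/√q_1 = p_1/p_2.
Solve: √q_1 = 3·p_2/p_1, so q_1*(p_1,p_2) = (3·p_2/p_1)², and q_2* = (I − p_1·q_1*)/p_2.
Plugging in: q_1* = (3·2/1.24)² = 23.4131, q_2* = 28.4839.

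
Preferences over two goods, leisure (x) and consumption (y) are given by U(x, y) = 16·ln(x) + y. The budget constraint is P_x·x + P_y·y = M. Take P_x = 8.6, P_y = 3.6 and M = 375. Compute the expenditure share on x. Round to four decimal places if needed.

MU_x = 16/x, MU_y = 1. Tangency: 16/x = P_x/P_y.
So x*(P_x,P_y) = 16·P_y/P_x, independent of income; and y* = (M − 16·P_y)/P_y.
At the given prices: x* = 16·3.6/8.6 = 6.6977, and y* = 88.1667.
Expenditure on x: 8.6·6.6977 = 57.6; share = 0.1536.

share on x = 0.1536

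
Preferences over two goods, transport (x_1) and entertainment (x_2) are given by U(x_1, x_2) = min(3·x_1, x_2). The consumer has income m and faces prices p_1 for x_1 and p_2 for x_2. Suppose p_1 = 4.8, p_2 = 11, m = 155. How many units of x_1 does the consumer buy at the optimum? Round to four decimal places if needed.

x_1* = 4.1005

Leontief preferences: the optimum is at the kink where x_1/1 = x_2/3, i.e. x_2 = 3·x_1.
Budget: p_1·x_1 + p_2·3·x_1 = m, so (p_1 + 3·p_2)·x_1 = m.
Demand: x_1*(p_1,p_2,m) = m/(p_1 + 3·p_2), x_2* = 3·m/(p_1 + 3·p_2).
Here 4.8 + 3·11 = 37.8, giving x_1* = 4.1005.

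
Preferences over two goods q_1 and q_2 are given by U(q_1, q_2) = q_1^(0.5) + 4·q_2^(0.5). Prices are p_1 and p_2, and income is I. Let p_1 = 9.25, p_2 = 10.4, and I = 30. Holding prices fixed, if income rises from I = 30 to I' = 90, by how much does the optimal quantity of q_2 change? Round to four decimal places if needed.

MU_q_1 ∝ q_1^(-0.5), MU_q_2 ∝ 4·q_2^(-0.5), so MRS = (1/4)·(q_2/q_1)^(0.5) = p_1/p_2.
Solve for the ratio: q_2/q_1 = [4·p_1/p_2]^(2).
Substitute q_2 = (q_2/q_1)·q_1 into the budget: q_1* = I/(p_1 + p_2·(q_2/q_1)).
Numerically q_2/q_1 = 12.657175, so q_1* = 30/(9.25 + 10.4·12.657175) = 0.2129 and q_2* = 12.657175·0.2129 = 2.6952.
At I' = 90: q_2* = 8.0857. Change: 8.0857 − 2.6952 = 5.3904.

Δq_2* = 5.3904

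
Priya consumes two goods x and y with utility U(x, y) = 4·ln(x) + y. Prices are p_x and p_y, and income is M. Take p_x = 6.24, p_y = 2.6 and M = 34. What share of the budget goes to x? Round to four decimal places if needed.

Set MRS = p_x/p_y: (4/x)/1 = p_x/p_y.
So x*(p_x,p_y) = 4·p_y/p_x, independent of income; and y* = (M − 4·p_y)/p_y.
At the given prices: x* = 4·2.6/6.24 = 1.6667, and y* = 9.0769.
Expenditure on x: 6.24·1.6667 = 10.4; share = 0.3059.

share on x = 0.3059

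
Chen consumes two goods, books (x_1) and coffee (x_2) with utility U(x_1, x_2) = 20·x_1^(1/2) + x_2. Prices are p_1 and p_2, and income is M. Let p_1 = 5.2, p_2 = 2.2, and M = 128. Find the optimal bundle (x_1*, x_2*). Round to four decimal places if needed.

MU_x_1 = 10/√x_1, MU_x_2 = 1. Tangency: 10/√x_1 = p_1/p_2.
Solve: √x_1 = 10·p_2/p_1, so x_1*(p_1,p_2) = (10·p_2/p_1)², and x_2* = (M − p_1·x_1*)/p_2.
Plugging in: x_1* = (10·2.2/5.2)² = 17.8994, x_2* = 15.8741.

x_1* = 17.8994, x_2* = 15.8741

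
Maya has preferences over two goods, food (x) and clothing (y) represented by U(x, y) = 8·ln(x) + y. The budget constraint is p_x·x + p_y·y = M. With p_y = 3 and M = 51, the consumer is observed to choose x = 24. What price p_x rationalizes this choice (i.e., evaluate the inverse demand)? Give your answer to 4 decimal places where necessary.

MU_x = 8/x, MU_y = 1. Tangency: 8/x = p_x/p_y.
So x*(p_x,p_y) = 8·p_y/p_x, independent of income; and y* = (M − 8·p_y)/p_y.
Set x* = 24 in the demand function and solve for p_x: p_x = 1.

p_x = 1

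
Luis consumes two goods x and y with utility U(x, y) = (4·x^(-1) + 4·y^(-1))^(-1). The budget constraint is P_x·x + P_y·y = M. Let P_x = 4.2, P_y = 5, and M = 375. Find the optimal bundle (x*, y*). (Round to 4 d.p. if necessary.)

x* = 42.6982, y* = 39.1335

MRS = MU_x/MU_y = (y/x)^(2). Set equal to P_x/P_y.
Solve for the ratio: y/x = [P_x/P_y]^(0.5).
With the ratio pinned down, the budget gives x* = M/(P_x + P_y·(y/x)) and y* = (y/x)·x*.
Numerically y/x = 0.916515, so x* = 375/(4.2 + 5·0.916515) = 42.6982 and y* = 0.916515·42.6982 = 39.1335.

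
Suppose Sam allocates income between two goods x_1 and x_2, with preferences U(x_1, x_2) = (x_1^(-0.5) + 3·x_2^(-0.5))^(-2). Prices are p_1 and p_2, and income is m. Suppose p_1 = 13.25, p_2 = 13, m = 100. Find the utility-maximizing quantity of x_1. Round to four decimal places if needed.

MRS = MU_x_1/MU_x_2 = (1/3)·(x_2/x_1)^(1.5). Set equal to p_1/p_2.
Solve for the ratio: x_2/x_1 = [3·p_1/p_2]^(2/3).
With the ratio pinned down, the budget gives x_1* = m/(p_1 + p_2·(x_2/x_1)) and x_2* = (x_2/x_1)·x_1*.
Numerically x_2/x_1 = 2.106667, so x_1* = 100/(13.25 + 13·2.106667) = 2.4608.

x_1* = 2.4608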